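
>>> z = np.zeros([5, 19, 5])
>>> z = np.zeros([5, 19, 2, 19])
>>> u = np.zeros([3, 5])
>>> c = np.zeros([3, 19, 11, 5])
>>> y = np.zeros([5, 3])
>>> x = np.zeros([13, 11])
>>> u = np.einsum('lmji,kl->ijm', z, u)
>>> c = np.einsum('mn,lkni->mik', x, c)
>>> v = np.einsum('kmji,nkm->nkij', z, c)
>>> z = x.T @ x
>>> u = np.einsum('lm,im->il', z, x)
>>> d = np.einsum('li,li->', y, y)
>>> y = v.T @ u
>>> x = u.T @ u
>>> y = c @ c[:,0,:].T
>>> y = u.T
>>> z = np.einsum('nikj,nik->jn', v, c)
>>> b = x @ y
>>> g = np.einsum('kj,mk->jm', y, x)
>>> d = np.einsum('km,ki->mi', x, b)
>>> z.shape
(2, 13)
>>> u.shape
(13, 11)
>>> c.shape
(13, 5, 19)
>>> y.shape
(11, 13)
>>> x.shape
(11, 11)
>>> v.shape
(13, 5, 19, 2)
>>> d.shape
(11, 13)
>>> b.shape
(11, 13)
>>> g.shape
(13, 11)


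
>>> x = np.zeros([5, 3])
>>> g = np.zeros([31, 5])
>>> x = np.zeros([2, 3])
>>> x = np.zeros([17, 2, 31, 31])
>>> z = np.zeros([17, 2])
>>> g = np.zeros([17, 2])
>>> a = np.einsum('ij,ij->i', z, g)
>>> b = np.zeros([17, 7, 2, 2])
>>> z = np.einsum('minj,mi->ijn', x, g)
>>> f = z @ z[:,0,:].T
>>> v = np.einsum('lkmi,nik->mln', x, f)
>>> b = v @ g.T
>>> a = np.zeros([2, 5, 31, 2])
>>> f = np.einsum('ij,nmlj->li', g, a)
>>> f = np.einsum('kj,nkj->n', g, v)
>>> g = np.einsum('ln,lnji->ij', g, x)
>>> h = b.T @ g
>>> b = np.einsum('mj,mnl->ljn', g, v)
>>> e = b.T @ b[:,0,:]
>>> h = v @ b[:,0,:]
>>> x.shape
(17, 2, 31, 31)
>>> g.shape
(31, 31)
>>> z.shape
(2, 31, 31)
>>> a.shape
(2, 5, 31, 2)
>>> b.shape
(2, 31, 17)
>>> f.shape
(31,)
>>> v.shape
(31, 17, 2)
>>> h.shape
(31, 17, 17)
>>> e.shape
(17, 31, 17)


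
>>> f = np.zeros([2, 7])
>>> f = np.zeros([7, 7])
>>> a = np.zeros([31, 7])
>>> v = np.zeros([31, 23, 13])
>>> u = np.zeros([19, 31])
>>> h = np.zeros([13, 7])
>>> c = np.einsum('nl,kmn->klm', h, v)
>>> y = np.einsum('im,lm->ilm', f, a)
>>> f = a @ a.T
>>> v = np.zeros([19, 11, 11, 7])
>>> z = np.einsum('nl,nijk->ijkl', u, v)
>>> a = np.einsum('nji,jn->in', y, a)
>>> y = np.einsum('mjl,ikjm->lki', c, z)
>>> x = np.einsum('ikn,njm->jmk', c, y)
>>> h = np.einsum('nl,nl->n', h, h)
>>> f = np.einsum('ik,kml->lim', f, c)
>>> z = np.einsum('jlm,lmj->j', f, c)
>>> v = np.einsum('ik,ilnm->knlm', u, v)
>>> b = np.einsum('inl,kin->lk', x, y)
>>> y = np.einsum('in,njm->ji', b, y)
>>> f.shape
(23, 31, 7)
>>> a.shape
(7, 7)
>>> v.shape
(31, 11, 11, 7)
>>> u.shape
(19, 31)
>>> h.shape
(13,)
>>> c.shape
(31, 7, 23)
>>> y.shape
(11, 7)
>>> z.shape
(23,)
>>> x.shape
(11, 11, 7)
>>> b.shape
(7, 23)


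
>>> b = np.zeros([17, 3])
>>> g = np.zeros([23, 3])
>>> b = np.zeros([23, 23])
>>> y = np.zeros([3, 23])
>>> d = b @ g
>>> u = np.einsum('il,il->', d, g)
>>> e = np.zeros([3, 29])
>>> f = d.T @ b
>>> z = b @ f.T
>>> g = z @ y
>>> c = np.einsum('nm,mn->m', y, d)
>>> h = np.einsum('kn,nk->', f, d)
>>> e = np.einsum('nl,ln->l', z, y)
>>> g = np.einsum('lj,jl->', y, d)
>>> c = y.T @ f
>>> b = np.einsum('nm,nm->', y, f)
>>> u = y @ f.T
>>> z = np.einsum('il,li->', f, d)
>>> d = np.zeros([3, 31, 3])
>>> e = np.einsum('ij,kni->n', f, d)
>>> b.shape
()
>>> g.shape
()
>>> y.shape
(3, 23)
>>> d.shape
(3, 31, 3)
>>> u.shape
(3, 3)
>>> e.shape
(31,)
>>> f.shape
(3, 23)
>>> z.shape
()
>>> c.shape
(23, 23)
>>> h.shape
()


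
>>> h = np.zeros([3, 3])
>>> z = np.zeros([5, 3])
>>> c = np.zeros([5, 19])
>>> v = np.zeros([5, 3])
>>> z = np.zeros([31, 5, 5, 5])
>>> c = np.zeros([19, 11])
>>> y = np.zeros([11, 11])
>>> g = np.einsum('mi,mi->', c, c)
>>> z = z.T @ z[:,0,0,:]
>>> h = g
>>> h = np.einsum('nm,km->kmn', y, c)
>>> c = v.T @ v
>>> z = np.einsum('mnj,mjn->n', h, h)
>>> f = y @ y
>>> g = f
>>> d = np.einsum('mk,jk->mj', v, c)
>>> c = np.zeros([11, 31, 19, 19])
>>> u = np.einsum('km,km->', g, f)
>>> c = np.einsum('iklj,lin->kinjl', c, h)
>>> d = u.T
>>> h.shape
(19, 11, 11)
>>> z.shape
(11,)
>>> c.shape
(31, 11, 11, 19, 19)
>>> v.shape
(5, 3)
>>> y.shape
(11, 11)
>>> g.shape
(11, 11)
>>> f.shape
(11, 11)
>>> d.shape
()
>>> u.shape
()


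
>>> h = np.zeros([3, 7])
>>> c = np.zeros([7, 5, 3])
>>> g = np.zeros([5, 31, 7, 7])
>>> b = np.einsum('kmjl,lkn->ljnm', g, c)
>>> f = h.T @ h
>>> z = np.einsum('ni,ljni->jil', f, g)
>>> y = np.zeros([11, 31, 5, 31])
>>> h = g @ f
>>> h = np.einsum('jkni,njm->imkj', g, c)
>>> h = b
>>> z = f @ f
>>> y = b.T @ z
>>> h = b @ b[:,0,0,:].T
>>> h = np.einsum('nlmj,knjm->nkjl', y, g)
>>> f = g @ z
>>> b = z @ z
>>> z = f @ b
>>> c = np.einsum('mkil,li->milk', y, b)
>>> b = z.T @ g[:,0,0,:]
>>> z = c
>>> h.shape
(31, 5, 7, 3)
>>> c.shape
(31, 7, 7, 3)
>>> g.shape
(5, 31, 7, 7)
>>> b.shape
(7, 7, 31, 7)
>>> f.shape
(5, 31, 7, 7)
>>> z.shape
(31, 7, 7, 3)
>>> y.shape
(31, 3, 7, 7)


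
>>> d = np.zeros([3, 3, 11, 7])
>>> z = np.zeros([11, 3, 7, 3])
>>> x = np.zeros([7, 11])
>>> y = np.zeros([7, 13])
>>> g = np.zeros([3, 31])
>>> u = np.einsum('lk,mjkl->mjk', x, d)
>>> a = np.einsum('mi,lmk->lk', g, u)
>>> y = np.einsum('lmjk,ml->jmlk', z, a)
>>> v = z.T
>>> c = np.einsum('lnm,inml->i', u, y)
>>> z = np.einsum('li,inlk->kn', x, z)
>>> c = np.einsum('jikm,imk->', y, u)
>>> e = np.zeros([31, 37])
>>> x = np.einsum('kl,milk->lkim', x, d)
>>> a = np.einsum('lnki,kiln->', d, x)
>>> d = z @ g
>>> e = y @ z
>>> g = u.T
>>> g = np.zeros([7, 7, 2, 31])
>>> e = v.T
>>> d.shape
(3, 31)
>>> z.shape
(3, 3)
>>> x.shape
(11, 7, 3, 3)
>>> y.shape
(7, 3, 11, 3)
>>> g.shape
(7, 7, 2, 31)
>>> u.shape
(3, 3, 11)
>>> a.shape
()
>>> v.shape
(3, 7, 3, 11)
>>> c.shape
()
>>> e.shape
(11, 3, 7, 3)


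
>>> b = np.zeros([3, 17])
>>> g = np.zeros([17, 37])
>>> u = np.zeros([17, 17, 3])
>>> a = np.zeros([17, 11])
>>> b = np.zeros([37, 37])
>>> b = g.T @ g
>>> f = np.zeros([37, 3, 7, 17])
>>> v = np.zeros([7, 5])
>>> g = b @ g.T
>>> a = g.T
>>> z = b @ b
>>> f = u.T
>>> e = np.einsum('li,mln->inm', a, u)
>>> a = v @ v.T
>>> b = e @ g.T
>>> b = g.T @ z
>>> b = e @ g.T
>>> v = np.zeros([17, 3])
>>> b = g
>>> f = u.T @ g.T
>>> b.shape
(37, 17)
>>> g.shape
(37, 17)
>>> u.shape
(17, 17, 3)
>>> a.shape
(7, 7)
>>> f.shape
(3, 17, 37)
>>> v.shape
(17, 3)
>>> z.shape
(37, 37)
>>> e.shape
(37, 3, 17)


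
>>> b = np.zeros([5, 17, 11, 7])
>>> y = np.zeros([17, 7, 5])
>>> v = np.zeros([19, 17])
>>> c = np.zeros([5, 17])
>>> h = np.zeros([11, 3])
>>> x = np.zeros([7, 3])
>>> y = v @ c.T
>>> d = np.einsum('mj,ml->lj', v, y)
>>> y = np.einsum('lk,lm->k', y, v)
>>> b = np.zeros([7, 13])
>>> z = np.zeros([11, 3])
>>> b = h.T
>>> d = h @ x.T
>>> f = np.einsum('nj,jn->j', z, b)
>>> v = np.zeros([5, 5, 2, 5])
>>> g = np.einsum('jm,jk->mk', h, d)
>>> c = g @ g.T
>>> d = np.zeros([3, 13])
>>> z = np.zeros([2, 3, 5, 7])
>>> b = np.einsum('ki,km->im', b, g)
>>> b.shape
(11, 7)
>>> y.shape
(5,)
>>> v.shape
(5, 5, 2, 5)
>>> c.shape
(3, 3)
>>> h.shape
(11, 3)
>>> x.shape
(7, 3)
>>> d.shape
(3, 13)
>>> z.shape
(2, 3, 5, 7)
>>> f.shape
(3,)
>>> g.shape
(3, 7)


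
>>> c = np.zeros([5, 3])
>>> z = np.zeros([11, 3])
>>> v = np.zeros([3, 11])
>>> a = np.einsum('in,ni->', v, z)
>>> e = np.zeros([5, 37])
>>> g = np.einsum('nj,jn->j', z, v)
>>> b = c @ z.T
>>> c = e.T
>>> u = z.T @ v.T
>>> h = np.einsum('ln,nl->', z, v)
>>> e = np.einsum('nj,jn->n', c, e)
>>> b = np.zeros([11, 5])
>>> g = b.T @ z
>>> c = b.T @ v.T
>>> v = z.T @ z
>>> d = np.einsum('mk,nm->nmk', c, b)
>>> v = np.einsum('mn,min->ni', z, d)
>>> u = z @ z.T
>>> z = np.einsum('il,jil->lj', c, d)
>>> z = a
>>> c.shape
(5, 3)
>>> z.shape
()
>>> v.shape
(3, 5)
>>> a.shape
()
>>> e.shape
(37,)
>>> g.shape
(5, 3)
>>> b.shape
(11, 5)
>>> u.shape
(11, 11)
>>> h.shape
()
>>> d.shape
(11, 5, 3)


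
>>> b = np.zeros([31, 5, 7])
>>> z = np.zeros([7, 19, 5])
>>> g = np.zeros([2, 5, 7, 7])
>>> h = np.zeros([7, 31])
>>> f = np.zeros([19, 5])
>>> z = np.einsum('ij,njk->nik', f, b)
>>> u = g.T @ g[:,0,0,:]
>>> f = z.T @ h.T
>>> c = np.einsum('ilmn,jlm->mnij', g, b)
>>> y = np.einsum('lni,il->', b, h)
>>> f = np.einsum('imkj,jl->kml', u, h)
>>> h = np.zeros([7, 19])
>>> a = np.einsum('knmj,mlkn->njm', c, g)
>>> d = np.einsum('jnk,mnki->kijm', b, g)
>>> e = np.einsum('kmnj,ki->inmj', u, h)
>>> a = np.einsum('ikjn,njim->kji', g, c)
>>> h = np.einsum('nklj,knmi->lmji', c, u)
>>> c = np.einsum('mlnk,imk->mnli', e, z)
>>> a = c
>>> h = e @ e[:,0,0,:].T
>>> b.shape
(31, 5, 7)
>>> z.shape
(31, 19, 7)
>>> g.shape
(2, 5, 7, 7)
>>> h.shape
(19, 5, 7, 19)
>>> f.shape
(5, 7, 31)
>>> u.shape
(7, 7, 5, 7)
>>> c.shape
(19, 7, 5, 31)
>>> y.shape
()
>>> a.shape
(19, 7, 5, 31)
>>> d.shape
(7, 7, 31, 2)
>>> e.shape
(19, 5, 7, 7)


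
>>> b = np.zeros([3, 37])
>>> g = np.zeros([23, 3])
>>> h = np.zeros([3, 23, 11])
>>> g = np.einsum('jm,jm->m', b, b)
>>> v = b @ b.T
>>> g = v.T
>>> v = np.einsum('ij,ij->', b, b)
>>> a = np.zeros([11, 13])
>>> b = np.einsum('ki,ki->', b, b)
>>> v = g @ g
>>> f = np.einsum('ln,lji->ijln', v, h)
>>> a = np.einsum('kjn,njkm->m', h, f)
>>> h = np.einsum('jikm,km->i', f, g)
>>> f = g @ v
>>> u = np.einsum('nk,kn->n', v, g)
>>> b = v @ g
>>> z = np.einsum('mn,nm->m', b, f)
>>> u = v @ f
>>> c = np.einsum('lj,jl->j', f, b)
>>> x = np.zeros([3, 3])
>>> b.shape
(3, 3)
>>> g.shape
(3, 3)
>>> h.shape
(23,)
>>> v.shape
(3, 3)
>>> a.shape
(3,)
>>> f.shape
(3, 3)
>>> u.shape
(3, 3)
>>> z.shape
(3,)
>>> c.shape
(3,)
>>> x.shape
(3, 3)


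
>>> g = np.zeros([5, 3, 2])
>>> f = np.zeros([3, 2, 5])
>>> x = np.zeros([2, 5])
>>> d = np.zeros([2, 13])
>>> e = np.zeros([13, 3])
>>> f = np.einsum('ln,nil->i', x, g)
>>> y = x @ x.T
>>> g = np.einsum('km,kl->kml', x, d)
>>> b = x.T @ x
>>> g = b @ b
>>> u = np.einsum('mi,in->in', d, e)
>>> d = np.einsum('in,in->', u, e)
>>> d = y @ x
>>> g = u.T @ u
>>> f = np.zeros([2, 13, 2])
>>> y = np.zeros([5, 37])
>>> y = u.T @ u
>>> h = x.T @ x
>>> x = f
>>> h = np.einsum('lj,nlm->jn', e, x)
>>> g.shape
(3, 3)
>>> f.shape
(2, 13, 2)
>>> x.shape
(2, 13, 2)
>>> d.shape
(2, 5)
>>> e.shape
(13, 3)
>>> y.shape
(3, 3)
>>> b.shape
(5, 5)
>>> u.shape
(13, 3)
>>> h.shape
(3, 2)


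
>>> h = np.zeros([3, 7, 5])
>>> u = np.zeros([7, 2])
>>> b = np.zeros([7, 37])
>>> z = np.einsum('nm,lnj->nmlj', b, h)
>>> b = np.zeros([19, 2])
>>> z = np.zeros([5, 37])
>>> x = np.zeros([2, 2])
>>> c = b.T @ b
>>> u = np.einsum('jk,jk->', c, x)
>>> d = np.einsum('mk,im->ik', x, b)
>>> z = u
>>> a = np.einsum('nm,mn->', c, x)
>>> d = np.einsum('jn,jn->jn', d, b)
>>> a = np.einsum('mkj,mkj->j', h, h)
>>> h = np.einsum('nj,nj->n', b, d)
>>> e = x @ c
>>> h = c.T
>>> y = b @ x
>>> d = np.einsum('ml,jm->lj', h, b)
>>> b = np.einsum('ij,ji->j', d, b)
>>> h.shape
(2, 2)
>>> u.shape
()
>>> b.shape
(19,)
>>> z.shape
()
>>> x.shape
(2, 2)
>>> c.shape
(2, 2)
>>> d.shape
(2, 19)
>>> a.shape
(5,)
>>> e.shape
(2, 2)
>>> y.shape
(19, 2)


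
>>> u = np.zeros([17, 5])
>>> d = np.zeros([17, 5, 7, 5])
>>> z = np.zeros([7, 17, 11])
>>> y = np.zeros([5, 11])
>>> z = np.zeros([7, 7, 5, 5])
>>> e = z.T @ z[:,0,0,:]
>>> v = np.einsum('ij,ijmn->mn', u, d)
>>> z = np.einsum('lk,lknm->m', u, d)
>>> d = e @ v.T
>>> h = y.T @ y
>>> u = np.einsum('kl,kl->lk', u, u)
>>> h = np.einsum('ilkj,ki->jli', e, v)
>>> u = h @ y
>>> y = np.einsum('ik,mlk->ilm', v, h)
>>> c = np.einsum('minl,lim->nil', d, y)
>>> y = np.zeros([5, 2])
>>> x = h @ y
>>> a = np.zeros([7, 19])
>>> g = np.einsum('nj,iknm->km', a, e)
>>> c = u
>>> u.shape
(5, 5, 11)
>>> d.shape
(5, 5, 7, 7)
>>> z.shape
(5,)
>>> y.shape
(5, 2)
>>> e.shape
(5, 5, 7, 5)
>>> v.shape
(7, 5)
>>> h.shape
(5, 5, 5)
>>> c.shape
(5, 5, 11)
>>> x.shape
(5, 5, 2)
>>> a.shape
(7, 19)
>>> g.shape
(5, 5)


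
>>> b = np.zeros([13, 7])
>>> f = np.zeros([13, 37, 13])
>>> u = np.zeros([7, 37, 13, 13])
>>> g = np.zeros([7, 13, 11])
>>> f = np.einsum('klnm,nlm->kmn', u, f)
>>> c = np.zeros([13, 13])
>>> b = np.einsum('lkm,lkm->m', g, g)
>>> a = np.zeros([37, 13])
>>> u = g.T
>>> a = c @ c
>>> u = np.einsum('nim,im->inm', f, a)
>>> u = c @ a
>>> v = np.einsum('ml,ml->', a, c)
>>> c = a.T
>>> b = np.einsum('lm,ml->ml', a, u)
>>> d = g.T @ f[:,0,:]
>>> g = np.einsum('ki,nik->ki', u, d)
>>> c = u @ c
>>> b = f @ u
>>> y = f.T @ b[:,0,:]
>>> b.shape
(7, 13, 13)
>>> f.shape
(7, 13, 13)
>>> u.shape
(13, 13)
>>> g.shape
(13, 13)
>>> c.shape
(13, 13)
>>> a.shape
(13, 13)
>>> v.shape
()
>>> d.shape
(11, 13, 13)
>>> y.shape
(13, 13, 13)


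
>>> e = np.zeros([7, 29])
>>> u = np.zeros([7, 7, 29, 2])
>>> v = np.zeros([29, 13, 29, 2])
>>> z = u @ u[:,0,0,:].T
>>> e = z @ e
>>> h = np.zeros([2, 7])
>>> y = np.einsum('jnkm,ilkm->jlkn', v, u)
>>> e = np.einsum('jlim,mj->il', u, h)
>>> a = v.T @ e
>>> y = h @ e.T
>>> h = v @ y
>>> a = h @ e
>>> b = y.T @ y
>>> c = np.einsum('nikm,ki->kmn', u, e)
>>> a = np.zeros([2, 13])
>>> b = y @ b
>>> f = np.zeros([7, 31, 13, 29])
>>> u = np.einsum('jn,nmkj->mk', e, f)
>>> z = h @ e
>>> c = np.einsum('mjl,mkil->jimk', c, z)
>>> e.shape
(29, 7)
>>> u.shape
(31, 13)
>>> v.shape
(29, 13, 29, 2)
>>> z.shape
(29, 13, 29, 7)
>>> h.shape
(29, 13, 29, 29)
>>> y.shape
(2, 29)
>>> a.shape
(2, 13)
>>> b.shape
(2, 29)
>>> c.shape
(2, 29, 29, 13)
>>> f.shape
(7, 31, 13, 29)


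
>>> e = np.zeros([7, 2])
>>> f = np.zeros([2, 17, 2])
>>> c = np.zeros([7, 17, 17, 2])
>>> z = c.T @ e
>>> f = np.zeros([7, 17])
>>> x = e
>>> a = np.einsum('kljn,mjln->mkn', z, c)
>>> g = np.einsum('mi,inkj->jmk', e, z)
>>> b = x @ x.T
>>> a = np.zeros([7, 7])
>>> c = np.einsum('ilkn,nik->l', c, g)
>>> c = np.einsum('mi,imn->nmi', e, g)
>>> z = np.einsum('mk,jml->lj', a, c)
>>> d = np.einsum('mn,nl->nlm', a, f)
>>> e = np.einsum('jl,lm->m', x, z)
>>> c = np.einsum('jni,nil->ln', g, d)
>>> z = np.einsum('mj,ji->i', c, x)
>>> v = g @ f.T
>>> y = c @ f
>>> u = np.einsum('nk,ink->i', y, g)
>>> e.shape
(17,)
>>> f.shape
(7, 17)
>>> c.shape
(7, 7)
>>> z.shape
(2,)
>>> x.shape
(7, 2)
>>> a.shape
(7, 7)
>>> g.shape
(2, 7, 17)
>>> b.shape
(7, 7)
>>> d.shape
(7, 17, 7)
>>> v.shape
(2, 7, 7)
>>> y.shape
(7, 17)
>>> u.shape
(2,)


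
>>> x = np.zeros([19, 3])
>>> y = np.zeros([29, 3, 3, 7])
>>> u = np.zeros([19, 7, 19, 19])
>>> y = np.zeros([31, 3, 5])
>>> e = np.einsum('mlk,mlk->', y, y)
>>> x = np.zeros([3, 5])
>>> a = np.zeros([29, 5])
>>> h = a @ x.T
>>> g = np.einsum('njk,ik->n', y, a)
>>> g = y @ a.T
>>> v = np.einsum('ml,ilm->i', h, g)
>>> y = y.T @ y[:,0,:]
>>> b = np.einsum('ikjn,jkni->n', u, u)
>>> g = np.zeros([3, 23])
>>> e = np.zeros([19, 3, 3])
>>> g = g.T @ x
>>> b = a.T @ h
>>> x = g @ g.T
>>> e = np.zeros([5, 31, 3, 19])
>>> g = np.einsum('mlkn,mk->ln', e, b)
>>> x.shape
(23, 23)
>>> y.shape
(5, 3, 5)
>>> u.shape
(19, 7, 19, 19)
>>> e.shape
(5, 31, 3, 19)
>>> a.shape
(29, 5)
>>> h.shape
(29, 3)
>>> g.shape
(31, 19)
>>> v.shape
(31,)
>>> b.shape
(5, 3)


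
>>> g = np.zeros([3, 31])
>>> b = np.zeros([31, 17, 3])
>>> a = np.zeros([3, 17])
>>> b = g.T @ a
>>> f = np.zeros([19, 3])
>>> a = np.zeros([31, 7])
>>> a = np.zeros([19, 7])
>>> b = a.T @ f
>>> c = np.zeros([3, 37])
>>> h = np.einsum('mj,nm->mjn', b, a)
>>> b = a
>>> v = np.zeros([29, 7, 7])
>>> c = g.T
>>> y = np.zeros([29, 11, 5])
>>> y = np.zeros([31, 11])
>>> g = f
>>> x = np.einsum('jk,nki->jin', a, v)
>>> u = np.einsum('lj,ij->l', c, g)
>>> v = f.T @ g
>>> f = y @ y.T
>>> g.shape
(19, 3)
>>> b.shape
(19, 7)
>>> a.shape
(19, 7)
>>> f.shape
(31, 31)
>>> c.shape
(31, 3)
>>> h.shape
(7, 3, 19)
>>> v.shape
(3, 3)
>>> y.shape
(31, 11)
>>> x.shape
(19, 7, 29)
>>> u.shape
(31,)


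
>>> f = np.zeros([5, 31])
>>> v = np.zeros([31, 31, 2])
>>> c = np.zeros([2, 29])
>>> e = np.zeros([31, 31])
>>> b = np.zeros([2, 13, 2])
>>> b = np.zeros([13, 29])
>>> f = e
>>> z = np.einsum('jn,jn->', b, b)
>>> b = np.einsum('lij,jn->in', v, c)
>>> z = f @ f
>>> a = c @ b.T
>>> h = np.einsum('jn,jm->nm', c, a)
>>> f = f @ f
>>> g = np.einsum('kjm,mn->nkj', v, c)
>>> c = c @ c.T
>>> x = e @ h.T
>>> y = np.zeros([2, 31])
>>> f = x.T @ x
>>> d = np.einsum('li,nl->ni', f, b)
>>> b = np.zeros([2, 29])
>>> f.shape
(29, 29)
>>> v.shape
(31, 31, 2)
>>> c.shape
(2, 2)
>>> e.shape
(31, 31)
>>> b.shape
(2, 29)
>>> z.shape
(31, 31)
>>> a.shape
(2, 31)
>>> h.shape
(29, 31)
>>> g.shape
(29, 31, 31)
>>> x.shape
(31, 29)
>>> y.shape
(2, 31)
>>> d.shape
(31, 29)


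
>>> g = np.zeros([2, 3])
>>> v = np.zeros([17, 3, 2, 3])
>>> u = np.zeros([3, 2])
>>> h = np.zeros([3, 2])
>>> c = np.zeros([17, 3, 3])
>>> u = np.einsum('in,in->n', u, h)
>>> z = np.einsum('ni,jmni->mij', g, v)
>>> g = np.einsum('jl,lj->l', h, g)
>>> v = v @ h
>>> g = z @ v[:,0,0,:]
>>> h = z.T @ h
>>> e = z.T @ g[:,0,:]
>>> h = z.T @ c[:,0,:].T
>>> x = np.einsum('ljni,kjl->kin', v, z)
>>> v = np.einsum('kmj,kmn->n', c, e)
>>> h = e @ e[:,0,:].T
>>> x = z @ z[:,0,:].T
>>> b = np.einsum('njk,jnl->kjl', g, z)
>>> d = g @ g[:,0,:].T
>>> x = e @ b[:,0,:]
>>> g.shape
(3, 3, 2)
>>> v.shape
(2,)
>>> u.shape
(2,)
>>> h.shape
(17, 3, 17)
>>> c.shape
(17, 3, 3)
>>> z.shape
(3, 3, 17)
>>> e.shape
(17, 3, 2)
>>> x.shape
(17, 3, 17)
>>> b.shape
(2, 3, 17)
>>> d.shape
(3, 3, 3)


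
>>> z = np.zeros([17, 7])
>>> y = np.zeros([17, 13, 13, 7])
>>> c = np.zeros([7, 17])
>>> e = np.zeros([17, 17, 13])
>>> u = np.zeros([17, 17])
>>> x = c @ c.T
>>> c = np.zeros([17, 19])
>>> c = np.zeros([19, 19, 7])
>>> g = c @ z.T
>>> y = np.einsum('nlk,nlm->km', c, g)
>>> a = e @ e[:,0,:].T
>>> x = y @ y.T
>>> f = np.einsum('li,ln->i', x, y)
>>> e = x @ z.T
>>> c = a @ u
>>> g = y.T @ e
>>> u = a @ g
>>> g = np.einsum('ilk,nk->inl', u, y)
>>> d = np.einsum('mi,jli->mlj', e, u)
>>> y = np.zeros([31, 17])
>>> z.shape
(17, 7)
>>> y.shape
(31, 17)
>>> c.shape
(17, 17, 17)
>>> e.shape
(7, 17)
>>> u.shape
(17, 17, 17)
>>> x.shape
(7, 7)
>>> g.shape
(17, 7, 17)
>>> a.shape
(17, 17, 17)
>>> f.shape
(7,)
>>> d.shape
(7, 17, 17)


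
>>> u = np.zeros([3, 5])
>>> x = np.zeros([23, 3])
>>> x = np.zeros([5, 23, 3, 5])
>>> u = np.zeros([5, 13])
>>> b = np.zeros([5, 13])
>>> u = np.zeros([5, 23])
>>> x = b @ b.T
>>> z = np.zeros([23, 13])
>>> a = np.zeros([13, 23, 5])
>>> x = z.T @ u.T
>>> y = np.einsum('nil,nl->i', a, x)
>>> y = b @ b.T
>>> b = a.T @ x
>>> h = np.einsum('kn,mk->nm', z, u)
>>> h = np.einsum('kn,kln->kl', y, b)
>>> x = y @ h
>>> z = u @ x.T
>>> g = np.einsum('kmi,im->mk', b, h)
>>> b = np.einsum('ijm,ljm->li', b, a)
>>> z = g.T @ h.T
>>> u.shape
(5, 23)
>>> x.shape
(5, 23)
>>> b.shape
(13, 5)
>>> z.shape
(5, 5)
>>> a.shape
(13, 23, 5)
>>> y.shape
(5, 5)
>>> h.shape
(5, 23)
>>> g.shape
(23, 5)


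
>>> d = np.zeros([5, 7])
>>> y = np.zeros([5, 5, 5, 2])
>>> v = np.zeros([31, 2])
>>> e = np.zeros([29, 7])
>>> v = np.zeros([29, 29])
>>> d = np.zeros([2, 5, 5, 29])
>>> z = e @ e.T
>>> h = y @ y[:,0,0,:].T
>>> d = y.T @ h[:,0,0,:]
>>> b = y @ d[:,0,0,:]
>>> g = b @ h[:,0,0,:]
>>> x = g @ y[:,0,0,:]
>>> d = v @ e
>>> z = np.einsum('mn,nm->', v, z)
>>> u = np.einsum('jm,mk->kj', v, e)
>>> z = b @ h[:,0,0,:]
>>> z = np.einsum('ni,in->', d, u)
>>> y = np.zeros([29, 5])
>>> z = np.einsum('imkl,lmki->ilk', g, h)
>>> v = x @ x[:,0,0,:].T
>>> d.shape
(29, 7)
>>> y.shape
(29, 5)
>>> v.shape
(5, 5, 5, 5)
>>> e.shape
(29, 7)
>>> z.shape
(5, 5, 5)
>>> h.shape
(5, 5, 5, 5)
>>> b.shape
(5, 5, 5, 5)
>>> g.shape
(5, 5, 5, 5)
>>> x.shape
(5, 5, 5, 2)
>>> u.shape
(7, 29)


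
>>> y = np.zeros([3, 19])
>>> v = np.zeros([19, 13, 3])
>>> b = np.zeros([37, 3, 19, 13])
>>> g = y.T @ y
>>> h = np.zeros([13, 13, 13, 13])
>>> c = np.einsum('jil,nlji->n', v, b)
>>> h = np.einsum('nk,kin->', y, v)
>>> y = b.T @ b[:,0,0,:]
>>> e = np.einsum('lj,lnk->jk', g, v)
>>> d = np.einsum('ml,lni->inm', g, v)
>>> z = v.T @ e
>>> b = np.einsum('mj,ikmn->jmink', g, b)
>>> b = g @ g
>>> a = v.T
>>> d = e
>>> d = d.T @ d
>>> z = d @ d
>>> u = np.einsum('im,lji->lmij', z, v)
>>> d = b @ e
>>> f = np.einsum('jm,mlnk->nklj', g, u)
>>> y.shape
(13, 19, 3, 13)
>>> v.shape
(19, 13, 3)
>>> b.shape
(19, 19)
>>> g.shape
(19, 19)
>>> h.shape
()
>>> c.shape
(37,)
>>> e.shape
(19, 3)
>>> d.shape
(19, 3)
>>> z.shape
(3, 3)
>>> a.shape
(3, 13, 19)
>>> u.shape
(19, 3, 3, 13)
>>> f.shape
(3, 13, 3, 19)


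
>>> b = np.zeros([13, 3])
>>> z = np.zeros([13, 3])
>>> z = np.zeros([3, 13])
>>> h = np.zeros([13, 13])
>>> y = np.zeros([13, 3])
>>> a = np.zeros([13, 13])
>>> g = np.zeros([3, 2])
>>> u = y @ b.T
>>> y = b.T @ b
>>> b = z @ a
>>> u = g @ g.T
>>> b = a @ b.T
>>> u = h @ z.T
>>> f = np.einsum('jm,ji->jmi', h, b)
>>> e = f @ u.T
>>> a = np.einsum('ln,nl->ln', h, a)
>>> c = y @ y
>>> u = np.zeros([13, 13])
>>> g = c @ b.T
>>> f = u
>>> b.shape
(13, 3)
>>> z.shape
(3, 13)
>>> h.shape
(13, 13)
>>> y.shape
(3, 3)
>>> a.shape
(13, 13)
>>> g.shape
(3, 13)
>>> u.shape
(13, 13)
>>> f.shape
(13, 13)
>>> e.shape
(13, 13, 13)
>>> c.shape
(3, 3)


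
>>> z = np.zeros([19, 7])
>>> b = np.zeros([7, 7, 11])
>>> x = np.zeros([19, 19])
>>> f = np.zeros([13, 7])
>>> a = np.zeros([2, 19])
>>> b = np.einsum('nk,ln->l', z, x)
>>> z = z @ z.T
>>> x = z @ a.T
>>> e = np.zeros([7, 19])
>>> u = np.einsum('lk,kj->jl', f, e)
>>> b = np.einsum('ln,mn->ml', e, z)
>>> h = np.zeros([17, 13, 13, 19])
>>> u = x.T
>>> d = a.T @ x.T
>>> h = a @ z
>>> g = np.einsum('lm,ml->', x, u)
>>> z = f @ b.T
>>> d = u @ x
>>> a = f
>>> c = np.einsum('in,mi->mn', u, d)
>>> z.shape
(13, 19)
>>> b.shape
(19, 7)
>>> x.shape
(19, 2)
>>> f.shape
(13, 7)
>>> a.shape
(13, 7)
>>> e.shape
(7, 19)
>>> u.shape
(2, 19)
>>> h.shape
(2, 19)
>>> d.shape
(2, 2)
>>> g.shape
()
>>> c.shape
(2, 19)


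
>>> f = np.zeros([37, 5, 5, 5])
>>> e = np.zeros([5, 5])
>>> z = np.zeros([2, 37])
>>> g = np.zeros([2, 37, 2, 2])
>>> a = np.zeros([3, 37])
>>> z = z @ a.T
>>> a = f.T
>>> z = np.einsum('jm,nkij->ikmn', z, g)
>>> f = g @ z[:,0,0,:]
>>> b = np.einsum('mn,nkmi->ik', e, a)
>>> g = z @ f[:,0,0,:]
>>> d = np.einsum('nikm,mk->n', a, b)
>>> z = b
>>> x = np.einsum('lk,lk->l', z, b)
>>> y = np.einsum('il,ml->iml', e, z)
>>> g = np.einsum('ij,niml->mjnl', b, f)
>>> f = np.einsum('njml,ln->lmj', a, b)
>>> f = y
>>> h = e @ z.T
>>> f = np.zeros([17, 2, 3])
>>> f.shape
(17, 2, 3)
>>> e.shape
(5, 5)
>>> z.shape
(37, 5)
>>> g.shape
(2, 5, 2, 2)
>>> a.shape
(5, 5, 5, 37)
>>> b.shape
(37, 5)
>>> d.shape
(5,)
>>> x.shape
(37,)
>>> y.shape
(5, 37, 5)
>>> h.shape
(5, 37)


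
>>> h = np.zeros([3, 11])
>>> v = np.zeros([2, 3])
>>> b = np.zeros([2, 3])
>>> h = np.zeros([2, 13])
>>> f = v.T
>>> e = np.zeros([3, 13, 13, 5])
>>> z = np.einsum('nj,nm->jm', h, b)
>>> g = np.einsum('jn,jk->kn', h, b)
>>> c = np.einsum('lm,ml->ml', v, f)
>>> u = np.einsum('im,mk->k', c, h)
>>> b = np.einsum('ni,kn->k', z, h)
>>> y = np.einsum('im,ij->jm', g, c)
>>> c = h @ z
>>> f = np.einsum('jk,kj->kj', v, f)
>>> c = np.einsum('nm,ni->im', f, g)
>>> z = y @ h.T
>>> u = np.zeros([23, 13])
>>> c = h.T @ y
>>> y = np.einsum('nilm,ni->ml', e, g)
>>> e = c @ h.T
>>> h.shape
(2, 13)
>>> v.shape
(2, 3)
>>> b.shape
(2,)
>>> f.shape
(3, 2)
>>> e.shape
(13, 2)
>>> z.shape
(2, 2)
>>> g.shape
(3, 13)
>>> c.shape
(13, 13)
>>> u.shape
(23, 13)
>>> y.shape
(5, 13)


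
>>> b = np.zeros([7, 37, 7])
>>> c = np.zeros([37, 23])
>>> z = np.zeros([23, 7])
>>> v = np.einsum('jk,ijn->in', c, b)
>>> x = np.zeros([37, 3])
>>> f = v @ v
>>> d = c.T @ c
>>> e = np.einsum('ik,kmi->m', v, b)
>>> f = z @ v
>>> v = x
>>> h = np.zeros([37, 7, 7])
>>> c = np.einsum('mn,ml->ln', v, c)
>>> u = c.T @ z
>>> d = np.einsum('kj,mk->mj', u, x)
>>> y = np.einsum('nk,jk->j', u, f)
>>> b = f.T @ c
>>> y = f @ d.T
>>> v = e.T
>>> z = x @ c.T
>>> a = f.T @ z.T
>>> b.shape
(7, 3)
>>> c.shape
(23, 3)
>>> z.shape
(37, 23)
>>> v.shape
(37,)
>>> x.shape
(37, 3)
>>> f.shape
(23, 7)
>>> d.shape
(37, 7)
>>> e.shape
(37,)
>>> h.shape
(37, 7, 7)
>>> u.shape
(3, 7)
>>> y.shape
(23, 37)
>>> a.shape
(7, 37)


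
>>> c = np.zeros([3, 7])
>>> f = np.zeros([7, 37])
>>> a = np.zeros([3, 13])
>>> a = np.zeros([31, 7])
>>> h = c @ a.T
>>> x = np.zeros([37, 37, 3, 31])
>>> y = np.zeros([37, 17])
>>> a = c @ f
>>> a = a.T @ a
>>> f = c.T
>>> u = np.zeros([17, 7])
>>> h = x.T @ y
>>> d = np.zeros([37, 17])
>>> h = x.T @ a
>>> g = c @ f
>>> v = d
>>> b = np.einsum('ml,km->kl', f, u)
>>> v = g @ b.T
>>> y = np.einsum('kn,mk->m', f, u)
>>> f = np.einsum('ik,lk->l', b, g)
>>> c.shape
(3, 7)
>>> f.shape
(3,)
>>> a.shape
(37, 37)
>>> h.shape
(31, 3, 37, 37)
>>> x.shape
(37, 37, 3, 31)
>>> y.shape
(17,)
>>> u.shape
(17, 7)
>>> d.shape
(37, 17)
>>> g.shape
(3, 3)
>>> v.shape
(3, 17)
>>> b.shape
(17, 3)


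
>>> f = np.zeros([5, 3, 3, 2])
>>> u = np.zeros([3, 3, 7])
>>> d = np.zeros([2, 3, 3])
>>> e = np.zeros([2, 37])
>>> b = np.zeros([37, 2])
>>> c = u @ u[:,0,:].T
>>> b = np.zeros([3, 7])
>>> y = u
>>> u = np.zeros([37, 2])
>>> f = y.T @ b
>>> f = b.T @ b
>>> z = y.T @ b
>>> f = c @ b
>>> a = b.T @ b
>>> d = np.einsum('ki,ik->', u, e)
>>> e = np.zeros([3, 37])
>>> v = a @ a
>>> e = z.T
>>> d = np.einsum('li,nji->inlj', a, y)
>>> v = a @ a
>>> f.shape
(3, 3, 7)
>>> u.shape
(37, 2)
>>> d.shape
(7, 3, 7, 3)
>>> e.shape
(7, 3, 7)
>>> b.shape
(3, 7)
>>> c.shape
(3, 3, 3)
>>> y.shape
(3, 3, 7)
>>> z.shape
(7, 3, 7)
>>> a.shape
(7, 7)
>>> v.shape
(7, 7)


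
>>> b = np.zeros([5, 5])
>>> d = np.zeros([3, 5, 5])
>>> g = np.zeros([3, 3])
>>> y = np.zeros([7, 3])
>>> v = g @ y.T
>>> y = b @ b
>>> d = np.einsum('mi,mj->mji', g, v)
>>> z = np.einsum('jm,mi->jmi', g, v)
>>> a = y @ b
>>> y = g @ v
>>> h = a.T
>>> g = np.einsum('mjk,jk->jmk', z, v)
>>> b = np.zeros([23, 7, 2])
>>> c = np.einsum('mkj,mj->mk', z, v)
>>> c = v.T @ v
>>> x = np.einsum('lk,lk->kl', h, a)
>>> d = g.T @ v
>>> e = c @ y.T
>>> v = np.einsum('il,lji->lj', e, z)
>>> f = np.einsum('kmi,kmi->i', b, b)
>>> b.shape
(23, 7, 2)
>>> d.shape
(7, 3, 7)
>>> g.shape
(3, 3, 7)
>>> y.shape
(3, 7)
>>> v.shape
(3, 3)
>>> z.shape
(3, 3, 7)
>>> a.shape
(5, 5)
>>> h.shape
(5, 5)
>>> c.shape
(7, 7)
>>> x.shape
(5, 5)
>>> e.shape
(7, 3)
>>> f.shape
(2,)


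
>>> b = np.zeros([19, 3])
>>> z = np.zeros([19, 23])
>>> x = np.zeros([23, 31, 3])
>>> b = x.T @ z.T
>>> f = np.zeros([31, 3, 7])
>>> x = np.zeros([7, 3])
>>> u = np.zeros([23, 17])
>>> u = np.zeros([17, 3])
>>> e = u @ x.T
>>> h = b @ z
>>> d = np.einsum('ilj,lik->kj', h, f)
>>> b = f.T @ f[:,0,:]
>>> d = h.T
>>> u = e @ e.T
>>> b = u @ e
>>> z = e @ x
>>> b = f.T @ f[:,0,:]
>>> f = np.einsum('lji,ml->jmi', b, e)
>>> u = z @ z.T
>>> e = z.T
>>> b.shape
(7, 3, 7)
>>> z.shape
(17, 3)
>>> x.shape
(7, 3)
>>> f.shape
(3, 17, 7)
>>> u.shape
(17, 17)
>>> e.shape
(3, 17)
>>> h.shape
(3, 31, 23)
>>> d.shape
(23, 31, 3)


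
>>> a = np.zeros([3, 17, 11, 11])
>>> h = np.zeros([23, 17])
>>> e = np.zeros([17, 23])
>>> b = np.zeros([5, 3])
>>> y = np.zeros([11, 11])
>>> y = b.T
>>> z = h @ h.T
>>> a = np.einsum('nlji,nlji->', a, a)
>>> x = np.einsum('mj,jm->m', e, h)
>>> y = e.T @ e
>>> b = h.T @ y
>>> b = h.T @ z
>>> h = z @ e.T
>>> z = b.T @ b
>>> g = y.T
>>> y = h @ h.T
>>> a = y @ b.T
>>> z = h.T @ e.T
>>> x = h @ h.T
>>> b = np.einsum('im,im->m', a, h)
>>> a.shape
(23, 17)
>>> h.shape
(23, 17)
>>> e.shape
(17, 23)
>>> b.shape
(17,)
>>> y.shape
(23, 23)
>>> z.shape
(17, 17)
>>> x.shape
(23, 23)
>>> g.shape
(23, 23)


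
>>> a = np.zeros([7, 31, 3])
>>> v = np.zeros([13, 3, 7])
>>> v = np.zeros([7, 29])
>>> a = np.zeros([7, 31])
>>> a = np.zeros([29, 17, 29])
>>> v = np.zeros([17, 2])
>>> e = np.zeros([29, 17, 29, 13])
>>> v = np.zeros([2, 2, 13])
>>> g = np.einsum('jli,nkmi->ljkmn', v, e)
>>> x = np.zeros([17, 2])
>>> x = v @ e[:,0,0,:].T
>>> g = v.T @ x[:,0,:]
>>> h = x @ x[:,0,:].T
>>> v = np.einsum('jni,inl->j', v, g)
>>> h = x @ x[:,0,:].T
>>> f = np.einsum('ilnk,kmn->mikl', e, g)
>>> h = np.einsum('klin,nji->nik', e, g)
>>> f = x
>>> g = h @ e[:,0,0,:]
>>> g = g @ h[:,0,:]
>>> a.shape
(29, 17, 29)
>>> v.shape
(2,)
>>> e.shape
(29, 17, 29, 13)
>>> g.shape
(13, 29, 29)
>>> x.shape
(2, 2, 29)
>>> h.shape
(13, 29, 29)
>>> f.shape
(2, 2, 29)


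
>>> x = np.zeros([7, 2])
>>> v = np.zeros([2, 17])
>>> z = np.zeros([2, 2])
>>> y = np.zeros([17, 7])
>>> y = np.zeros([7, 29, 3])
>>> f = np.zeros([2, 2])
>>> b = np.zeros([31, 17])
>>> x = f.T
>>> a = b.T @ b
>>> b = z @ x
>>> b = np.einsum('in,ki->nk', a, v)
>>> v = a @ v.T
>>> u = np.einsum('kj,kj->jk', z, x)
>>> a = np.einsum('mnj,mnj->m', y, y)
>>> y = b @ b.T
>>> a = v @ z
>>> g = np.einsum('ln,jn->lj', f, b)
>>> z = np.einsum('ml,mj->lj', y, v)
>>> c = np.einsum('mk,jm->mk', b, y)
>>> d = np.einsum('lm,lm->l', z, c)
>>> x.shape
(2, 2)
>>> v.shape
(17, 2)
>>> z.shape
(17, 2)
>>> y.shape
(17, 17)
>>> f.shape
(2, 2)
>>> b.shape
(17, 2)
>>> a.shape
(17, 2)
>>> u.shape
(2, 2)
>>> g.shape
(2, 17)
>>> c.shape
(17, 2)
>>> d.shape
(17,)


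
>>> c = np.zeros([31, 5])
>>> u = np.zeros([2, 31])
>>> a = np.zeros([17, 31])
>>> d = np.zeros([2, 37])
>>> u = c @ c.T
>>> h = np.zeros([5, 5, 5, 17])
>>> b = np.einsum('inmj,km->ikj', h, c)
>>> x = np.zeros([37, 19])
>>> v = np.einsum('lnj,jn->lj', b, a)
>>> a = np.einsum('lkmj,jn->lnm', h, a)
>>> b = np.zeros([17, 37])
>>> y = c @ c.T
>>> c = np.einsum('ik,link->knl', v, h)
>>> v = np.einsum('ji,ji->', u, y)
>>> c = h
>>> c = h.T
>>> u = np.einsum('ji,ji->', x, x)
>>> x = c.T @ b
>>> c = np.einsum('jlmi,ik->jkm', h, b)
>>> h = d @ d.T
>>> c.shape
(5, 37, 5)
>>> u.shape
()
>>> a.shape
(5, 31, 5)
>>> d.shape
(2, 37)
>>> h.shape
(2, 2)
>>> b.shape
(17, 37)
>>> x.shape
(5, 5, 5, 37)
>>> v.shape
()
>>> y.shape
(31, 31)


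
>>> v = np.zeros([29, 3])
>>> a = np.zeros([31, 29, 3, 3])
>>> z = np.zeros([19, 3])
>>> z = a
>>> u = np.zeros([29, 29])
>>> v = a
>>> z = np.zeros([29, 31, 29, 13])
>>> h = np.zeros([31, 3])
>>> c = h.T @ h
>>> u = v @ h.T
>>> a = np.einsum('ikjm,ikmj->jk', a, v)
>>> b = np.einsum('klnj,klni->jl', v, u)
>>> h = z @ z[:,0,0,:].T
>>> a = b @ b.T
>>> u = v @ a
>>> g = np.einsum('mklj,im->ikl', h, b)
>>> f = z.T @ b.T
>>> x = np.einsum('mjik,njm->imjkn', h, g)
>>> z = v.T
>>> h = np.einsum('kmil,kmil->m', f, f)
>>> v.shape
(31, 29, 3, 3)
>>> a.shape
(3, 3)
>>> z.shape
(3, 3, 29, 31)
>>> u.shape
(31, 29, 3, 3)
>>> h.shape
(29,)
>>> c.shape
(3, 3)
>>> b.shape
(3, 29)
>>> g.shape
(3, 31, 29)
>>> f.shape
(13, 29, 31, 3)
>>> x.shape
(29, 29, 31, 29, 3)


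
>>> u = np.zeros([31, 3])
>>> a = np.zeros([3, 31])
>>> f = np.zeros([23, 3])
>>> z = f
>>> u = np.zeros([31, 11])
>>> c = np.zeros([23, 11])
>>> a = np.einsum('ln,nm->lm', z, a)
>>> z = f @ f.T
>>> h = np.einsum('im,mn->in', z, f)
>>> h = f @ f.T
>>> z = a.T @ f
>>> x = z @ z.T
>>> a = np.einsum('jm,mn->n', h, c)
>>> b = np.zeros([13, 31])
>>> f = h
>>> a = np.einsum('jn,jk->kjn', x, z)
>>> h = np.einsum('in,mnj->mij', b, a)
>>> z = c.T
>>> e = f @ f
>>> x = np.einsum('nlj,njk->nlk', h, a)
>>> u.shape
(31, 11)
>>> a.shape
(3, 31, 31)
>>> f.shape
(23, 23)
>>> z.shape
(11, 23)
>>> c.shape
(23, 11)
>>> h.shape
(3, 13, 31)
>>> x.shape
(3, 13, 31)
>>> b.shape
(13, 31)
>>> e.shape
(23, 23)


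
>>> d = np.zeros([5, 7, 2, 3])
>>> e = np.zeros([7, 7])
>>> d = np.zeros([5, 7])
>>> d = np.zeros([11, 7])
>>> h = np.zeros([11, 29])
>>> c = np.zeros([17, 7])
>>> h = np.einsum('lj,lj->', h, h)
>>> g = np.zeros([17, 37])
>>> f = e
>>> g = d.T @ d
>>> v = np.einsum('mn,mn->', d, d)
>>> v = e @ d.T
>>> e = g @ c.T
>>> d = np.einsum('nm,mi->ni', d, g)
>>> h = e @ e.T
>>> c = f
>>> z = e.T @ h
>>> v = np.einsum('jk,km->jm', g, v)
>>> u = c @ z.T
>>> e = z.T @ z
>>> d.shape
(11, 7)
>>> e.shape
(7, 7)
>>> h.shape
(7, 7)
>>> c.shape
(7, 7)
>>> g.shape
(7, 7)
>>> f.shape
(7, 7)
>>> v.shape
(7, 11)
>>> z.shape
(17, 7)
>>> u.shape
(7, 17)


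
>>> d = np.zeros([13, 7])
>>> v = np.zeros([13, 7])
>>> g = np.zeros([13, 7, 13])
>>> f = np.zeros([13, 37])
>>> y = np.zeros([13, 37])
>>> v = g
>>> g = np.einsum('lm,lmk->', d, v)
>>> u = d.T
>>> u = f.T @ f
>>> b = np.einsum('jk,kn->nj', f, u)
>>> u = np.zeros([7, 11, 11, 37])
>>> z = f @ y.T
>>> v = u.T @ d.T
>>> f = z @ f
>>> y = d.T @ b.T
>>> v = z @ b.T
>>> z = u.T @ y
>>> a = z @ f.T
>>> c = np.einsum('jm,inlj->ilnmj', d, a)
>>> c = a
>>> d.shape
(13, 7)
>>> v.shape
(13, 37)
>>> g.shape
()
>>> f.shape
(13, 37)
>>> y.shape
(7, 37)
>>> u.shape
(7, 11, 11, 37)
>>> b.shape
(37, 13)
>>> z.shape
(37, 11, 11, 37)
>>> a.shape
(37, 11, 11, 13)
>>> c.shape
(37, 11, 11, 13)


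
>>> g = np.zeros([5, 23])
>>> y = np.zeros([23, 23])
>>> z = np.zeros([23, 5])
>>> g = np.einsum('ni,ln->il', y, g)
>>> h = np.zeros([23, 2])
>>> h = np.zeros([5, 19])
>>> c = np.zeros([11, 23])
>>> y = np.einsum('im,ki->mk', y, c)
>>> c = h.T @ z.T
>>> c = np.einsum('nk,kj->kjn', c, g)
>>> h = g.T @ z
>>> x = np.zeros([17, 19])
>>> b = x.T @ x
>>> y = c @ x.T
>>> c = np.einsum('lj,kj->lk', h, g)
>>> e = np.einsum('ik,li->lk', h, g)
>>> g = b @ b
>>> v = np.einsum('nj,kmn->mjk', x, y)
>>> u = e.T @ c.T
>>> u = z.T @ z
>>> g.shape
(19, 19)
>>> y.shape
(23, 5, 17)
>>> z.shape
(23, 5)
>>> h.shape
(5, 5)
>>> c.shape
(5, 23)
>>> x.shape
(17, 19)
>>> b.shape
(19, 19)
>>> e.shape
(23, 5)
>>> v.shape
(5, 19, 23)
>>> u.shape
(5, 5)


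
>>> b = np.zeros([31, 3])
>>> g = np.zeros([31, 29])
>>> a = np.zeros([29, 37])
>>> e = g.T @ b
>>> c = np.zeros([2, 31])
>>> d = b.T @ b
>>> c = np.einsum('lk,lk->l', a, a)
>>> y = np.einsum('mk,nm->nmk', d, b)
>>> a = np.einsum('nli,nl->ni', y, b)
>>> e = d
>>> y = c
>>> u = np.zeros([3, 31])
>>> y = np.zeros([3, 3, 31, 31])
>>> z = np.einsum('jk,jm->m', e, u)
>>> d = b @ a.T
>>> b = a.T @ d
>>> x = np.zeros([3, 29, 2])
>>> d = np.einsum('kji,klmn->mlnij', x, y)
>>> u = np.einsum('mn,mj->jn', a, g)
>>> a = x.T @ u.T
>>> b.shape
(3, 31)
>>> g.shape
(31, 29)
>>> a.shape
(2, 29, 29)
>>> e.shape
(3, 3)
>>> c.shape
(29,)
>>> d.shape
(31, 3, 31, 2, 29)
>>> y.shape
(3, 3, 31, 31)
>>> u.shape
(29, 3)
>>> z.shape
(31,)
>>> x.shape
(3, 29, 2)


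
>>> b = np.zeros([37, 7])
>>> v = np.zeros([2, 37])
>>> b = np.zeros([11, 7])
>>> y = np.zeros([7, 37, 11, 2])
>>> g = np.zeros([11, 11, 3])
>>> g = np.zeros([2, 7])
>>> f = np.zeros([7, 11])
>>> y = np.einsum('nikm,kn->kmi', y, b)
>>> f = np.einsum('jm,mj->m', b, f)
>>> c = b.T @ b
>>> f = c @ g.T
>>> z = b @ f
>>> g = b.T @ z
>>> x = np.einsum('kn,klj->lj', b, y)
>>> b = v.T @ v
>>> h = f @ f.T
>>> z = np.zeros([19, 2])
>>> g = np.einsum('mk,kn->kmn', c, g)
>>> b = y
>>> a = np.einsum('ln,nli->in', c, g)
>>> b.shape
(11, 2, 37)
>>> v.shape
(2, 37)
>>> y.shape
(11, 2, 37)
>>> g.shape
(7, 7, 2)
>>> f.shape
(7, 2)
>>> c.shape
(7, 7)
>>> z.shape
(19, 2)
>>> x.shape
(2, 37)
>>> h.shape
(7, 7)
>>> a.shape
(2, 7)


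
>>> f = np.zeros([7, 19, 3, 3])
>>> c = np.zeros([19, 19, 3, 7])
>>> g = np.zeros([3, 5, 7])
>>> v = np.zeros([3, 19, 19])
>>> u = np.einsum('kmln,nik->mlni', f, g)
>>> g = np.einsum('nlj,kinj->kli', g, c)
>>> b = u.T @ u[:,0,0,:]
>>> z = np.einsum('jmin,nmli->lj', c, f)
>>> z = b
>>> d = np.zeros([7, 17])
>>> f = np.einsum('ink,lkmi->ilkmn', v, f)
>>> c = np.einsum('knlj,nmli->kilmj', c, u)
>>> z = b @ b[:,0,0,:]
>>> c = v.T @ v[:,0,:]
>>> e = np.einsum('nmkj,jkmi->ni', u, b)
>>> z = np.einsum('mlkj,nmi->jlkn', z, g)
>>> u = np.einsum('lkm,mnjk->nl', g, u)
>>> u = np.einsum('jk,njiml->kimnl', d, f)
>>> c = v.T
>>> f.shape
(3, 7, 19, 3, 19)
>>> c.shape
(19, 19, 3)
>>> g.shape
(19, 5, 19)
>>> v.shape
(3, 19, 19)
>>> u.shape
(17, 19, 3, 3, 19)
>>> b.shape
(5, 3, 3, 5)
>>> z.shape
(5, 3, 3, 19)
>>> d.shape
(7, 17)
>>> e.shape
(19, 5)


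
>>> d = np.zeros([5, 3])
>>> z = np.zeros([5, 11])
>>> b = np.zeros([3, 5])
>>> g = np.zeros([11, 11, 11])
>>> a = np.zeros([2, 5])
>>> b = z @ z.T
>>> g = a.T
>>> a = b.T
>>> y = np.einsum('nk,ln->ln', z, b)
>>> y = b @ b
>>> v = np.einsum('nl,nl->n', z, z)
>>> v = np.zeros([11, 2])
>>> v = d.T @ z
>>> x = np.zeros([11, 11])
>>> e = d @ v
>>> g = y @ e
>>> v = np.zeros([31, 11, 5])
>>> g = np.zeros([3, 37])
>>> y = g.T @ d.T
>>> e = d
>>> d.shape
(5, 3)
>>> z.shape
(5, 11)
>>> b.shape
(5, 5)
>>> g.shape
(3, 37)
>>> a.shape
(5, 5)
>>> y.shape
(37, 5)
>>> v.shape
(31, 11, 5)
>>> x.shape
(11, 11)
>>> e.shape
(5, 3)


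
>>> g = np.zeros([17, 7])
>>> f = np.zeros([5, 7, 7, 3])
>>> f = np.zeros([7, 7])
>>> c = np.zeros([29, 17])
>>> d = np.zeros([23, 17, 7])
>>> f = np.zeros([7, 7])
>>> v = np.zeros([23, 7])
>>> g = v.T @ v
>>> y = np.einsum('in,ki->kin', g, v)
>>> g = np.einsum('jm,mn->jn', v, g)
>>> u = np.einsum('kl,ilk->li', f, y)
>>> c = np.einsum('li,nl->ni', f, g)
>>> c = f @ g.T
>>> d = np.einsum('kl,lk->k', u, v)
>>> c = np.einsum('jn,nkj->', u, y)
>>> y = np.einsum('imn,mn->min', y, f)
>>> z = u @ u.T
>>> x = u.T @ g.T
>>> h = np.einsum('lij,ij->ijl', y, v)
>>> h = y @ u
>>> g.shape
(23, 7)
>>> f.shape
(7, 7)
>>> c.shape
()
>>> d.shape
(7,)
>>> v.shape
(23, 7)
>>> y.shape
(7, 23, 7)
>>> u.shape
(7, 23)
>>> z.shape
(7, 7)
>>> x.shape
(23, 23)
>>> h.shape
(7, 23, 23)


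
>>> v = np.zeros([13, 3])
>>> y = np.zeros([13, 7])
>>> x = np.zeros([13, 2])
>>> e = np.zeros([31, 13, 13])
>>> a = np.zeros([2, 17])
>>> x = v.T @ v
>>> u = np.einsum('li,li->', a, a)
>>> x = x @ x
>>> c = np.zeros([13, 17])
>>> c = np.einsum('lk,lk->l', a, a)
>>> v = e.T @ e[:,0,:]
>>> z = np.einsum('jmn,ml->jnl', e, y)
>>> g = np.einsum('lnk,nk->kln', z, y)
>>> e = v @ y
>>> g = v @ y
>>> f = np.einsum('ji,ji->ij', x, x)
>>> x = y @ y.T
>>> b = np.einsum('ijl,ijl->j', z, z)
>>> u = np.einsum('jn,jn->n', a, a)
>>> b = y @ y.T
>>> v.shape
(13, 13, 13)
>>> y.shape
(13, 7)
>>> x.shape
(13, 13)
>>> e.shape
(13, 13, 7)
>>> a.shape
(2, 17)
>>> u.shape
(17,)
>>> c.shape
(2,)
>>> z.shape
(31, 13, 7)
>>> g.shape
(13, 13, 7)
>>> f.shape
(3, 3)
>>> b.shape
(13, 13)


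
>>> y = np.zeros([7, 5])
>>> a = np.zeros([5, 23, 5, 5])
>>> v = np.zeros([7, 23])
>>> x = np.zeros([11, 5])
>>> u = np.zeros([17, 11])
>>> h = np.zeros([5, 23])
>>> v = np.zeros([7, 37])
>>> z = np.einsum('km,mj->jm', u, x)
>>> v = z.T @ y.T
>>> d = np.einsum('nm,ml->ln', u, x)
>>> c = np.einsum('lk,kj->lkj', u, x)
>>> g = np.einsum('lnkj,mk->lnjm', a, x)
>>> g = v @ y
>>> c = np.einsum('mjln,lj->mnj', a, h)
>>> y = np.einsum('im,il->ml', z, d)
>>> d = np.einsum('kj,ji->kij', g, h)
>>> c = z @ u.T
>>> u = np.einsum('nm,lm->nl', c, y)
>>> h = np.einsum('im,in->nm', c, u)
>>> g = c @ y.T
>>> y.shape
(11, 17)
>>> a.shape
(5, 23, 5, 5)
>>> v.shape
(11, 7)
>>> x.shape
(11, 5)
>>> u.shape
(5, 11)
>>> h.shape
(11, 17)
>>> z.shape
(5, 11)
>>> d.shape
(11, 23, 5)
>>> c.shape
(5, 17)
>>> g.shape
(5, 11)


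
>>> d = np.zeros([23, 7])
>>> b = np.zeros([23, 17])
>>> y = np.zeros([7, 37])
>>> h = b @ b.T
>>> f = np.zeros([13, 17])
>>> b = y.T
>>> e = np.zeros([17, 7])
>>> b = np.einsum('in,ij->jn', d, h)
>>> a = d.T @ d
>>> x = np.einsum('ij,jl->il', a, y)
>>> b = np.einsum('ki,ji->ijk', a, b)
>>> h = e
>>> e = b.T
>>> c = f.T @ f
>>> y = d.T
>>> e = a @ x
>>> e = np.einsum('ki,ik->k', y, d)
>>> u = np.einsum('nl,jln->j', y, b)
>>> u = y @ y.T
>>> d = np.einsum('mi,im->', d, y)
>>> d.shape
()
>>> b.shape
(7, 23, 7)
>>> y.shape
(7, 23)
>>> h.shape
(17, 7)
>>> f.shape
(13, 17)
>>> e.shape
(7,)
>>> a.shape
(7, 7)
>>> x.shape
(7, 37)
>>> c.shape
(17, 17)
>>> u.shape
(7, 7)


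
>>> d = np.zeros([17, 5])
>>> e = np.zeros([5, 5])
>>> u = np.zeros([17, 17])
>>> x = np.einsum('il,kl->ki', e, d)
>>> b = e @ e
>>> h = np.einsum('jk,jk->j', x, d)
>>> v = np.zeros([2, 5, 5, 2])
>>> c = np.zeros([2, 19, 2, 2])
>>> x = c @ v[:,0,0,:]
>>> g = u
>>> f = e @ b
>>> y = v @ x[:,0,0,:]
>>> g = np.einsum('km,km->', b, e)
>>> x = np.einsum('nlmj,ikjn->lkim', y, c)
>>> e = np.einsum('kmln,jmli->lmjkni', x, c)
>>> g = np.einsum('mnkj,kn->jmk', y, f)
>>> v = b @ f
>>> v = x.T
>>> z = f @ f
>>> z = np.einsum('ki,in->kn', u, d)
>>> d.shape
(17, 5)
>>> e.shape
(2, 19, 2, 5, 5, 2)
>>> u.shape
(17, 17)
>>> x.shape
(5, 19, 2, 5)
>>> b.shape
(5, 5)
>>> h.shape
(17,)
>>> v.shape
(5, 2, 19, 5)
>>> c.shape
(2, 19, 2, 2)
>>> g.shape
(2, 2, 5)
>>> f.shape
(5, 5)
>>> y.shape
(2, 5, 5, 2)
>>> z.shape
(17, 5)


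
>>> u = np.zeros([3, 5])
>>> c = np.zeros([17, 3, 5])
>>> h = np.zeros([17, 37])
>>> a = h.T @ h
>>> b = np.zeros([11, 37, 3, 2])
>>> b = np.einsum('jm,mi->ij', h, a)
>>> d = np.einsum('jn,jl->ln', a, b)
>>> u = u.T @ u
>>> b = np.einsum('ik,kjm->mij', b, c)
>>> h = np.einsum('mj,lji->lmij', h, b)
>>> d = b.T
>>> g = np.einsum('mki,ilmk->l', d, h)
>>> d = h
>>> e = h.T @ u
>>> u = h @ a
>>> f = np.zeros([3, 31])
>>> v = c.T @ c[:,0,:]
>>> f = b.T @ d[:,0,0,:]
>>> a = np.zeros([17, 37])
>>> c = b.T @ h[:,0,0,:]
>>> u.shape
(5, 17, 3, 37)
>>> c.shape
(3, 37, 37)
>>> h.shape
(5, 17, 3, 37)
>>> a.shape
(17, 37)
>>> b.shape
(5, 37, 3)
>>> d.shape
(5, 17, 3, 37)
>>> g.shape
(17,)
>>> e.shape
(37, 3, 17, 5)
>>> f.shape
(3, 37, 37)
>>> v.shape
(5, 3, 5)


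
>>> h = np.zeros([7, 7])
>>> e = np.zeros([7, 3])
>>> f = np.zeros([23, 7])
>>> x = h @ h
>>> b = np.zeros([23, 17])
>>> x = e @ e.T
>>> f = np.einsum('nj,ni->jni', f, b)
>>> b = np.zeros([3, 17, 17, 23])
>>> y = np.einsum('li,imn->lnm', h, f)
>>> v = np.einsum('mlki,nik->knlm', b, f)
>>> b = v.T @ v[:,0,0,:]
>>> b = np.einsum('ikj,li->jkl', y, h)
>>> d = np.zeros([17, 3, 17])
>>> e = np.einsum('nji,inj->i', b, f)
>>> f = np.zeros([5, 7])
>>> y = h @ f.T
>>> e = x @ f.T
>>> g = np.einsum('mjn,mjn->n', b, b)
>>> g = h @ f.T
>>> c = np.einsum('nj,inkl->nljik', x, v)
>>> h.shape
(7, 7)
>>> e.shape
(7, 5)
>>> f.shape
(5, 7)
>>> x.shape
(7, 7)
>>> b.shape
(23, 17, 7)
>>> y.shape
(7, 5)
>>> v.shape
(17, 7, 17, 3)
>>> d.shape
(17, 3, 17)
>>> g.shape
(7, 5)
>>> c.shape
(7, 3, 7, 17, 17)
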